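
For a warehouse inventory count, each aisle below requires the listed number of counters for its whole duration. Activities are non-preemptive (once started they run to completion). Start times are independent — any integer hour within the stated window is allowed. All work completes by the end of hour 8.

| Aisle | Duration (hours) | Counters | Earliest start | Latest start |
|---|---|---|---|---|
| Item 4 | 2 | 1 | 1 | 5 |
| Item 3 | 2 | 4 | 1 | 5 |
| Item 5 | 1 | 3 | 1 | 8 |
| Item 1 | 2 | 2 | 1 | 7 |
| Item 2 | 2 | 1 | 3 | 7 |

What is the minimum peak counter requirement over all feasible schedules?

Early-start (Item 4@1, Item 3@1, Item 5@1, Item 1@1, Item 2@3) gives peak 10: h1:10  h2:7  h3:1  h4:1  h5:0  h6:0  h7:0  h8:0.
Shift Item 3→3, Item 1→5, Item 2→5.
Schedule Item 4@1, Item 3@3, Item 5@1, Item 1@5, Item 2@5: h1:4  h2:1  h3:4  h4:4  h5:3  h6:3  h7:0  h8:0 — peak 4.

4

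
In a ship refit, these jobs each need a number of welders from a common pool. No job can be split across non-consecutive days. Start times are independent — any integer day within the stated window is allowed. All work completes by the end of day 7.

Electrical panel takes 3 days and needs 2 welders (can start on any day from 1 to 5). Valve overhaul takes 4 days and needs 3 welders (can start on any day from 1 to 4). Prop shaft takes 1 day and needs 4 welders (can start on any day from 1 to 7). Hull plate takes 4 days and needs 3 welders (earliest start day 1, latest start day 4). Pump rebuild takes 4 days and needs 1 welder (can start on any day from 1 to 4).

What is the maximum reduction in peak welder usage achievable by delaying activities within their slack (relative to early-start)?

6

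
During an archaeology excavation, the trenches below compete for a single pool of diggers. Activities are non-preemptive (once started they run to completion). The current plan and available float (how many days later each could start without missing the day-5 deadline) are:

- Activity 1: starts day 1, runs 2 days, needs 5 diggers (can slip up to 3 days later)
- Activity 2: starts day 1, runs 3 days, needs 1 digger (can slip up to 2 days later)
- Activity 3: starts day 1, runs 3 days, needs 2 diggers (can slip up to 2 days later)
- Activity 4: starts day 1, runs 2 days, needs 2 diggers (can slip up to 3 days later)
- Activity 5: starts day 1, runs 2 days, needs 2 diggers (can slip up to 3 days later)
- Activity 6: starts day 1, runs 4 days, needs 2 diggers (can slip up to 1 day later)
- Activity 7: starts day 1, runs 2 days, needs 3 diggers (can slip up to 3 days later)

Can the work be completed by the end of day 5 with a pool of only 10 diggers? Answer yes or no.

yes

Schedule Activity 1@1, Activity 2@1, Activity 3@1, Activity 4@3, Activity 5@3, Activity 6@1, Activity 7@4: d1:10  d2:10  d3:9  d4:9  d5:3 — peak 10 ≤ 10.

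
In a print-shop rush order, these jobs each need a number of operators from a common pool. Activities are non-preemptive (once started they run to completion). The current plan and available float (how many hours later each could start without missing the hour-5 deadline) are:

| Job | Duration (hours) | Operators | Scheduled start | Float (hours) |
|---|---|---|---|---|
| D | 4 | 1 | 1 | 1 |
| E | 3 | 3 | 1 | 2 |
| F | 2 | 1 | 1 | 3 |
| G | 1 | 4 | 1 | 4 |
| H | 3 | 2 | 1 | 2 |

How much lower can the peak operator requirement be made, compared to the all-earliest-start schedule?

Early-start peak: h1:11  h2:7  h3:6  h4:1  h5:0 ⇒ 11.
Leveled (D@1, E@1, F@1, G@5, H@3): h1:5  h2:5  h3:6  h4:3  h5:6 ⇒ 6.
Reduction 11 − 6 = 5.

5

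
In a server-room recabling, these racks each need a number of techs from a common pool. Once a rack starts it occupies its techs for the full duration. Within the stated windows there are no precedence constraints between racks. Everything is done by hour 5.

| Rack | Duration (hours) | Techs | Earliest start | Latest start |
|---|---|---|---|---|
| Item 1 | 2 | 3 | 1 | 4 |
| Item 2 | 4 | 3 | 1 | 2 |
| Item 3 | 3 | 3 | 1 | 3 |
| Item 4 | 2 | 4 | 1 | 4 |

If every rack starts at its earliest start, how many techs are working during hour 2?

13

At early start, hour 2 has: Item 1, Item 2, Item 3, Item 4.
Demand: 3 + 3 + 3 + 4 = 13.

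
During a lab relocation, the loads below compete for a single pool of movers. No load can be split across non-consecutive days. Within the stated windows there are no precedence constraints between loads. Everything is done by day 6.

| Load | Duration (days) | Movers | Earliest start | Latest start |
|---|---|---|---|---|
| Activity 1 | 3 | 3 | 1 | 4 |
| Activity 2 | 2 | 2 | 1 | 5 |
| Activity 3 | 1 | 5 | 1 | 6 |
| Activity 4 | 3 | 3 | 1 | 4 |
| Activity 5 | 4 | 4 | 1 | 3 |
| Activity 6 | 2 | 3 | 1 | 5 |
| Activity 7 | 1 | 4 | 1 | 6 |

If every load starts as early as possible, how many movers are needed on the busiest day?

Early-start schedule: Activity 1@1, Activity 2@1, Activity 3@1, Activity 4@1, Activity 5@1, Activity 6@1, Activity 7@1.
Load per day: day 1: 24, day 2: 15, day 3: 10, day 4: 4, day 5: 0, day 6: 0.
Peak is 24.

24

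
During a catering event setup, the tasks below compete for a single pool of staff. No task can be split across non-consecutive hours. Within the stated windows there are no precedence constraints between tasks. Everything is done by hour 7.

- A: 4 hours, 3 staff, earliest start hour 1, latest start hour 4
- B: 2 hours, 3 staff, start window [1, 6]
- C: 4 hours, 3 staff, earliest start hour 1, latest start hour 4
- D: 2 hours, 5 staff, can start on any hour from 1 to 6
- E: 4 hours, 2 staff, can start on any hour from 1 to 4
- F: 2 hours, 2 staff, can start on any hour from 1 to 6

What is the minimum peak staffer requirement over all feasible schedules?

Early-start (A@1, B@1, C@1, D@1, E@1, F@1) gives peak 18: h1:18  h2:18  h3:8  h4:8  h5:0  h6:0  h7:0.
Shift D→5, E→3, F→5.
Schedule A@1, B@1, C@1, D@5, E@3, F@5: h1:9  h2:9  h3:8  h4:8  h5:9  h6:9  h7:0 — peak 9.

9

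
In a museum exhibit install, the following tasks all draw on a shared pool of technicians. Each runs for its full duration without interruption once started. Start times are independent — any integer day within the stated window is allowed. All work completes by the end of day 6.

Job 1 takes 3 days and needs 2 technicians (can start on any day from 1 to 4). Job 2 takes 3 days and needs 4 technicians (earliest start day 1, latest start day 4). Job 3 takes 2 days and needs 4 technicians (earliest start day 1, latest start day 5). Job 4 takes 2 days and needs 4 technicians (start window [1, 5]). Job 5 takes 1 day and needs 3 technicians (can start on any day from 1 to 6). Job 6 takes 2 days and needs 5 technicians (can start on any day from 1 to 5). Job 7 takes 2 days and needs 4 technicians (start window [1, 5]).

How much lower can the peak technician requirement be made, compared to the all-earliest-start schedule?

Early-start peak: d1:26  d2:23  d3:6  d4:0  d5:0  d6:0 ⇒ 26.
Leveled (Job 1@1, Job 2@1, Job 3@1, Job 4@3, Job 5@4, Job 6@5, Job 7@5): d1:10  d2:10  d3:10  d4:7  d5:9  d6:9 ⇒ 10.
Reduction 26 − 10 = 16.

16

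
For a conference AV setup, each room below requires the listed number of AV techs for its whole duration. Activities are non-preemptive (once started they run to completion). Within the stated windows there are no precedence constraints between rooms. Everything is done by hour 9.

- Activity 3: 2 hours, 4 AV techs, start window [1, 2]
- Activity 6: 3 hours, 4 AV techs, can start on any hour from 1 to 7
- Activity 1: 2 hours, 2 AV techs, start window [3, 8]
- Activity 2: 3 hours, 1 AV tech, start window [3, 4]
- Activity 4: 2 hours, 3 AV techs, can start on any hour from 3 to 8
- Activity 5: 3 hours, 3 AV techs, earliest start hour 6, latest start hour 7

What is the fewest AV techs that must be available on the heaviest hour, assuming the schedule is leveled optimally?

6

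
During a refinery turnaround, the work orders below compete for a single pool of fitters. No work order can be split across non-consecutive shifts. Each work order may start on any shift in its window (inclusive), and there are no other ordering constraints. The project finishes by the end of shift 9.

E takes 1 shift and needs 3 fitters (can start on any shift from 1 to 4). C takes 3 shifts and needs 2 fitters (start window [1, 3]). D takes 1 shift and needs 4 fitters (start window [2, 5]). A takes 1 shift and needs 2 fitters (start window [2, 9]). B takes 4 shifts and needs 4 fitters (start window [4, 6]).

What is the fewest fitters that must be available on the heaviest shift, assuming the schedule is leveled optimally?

Early-start (E@1, C@1, D@2, A@2, B@4) gives peak 8: s1:5  s2:8  s3:2  s4:4  s5:4  s6:4  s7:4  s8:0  s9:0.
Shift C→2, D→5, B→6.
Schedule E@1, C@2, D@5, A@2, B@6: s1:3  s2:4  s3:2  s4:2  s5:4  s6:4  s7:4  s8:4  s9:4 — peak 4.
Total fitter-shifts = 31 over 9 shifts ⇒ peak ≥ ⌈31/9⌉ = 4, so 4 is optimal.

4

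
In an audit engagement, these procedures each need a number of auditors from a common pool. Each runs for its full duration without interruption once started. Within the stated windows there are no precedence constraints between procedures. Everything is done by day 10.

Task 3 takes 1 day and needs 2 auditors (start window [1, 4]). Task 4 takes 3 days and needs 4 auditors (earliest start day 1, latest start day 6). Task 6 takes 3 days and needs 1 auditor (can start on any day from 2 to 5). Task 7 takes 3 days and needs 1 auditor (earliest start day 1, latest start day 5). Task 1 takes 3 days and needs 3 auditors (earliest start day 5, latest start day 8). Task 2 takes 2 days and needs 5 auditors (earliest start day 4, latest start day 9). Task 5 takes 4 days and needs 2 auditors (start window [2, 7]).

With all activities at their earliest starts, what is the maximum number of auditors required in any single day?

10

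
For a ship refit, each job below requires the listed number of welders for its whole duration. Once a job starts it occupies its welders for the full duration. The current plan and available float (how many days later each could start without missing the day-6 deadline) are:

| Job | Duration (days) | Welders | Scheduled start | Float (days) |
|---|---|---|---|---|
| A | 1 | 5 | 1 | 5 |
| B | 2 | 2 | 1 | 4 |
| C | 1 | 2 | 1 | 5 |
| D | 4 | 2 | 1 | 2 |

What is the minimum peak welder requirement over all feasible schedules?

5

Early-start (A@1, B@1, C@1, D@1) gives peak 11: d1:11  d2:4  d3:2  d4:2  d5:0  d6:0.
Shift B→2, C→2, D→3.
Schedule A@1, B@2, C@2, D@3: d1:5  d2:4  d3:4  d4:2  d5:2  d6:2 — peak 5.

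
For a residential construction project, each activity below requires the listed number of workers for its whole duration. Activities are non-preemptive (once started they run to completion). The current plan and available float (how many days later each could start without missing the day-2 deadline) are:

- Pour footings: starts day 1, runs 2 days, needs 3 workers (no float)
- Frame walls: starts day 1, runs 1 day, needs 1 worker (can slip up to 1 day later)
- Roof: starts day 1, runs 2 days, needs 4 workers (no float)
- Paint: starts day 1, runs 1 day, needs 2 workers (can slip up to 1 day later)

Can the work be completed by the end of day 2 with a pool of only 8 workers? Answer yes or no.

Total worker-days = 17; over 2 days the average is 17/2 > 8, so some day must exceed 8.

no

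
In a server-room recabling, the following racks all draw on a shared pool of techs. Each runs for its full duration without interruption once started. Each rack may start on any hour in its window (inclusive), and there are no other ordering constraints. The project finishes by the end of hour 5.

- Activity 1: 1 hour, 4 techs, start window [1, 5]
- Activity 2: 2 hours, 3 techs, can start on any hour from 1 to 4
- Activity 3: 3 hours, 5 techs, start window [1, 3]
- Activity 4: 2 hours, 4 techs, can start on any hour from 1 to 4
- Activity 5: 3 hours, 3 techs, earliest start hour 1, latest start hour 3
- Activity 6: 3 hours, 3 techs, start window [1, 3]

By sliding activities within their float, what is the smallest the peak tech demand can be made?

Early-start (Activity 1@1, Activity 2@1, Activity 3@1, Activity 4@1, Activity 5@1, Activity 6@1) gives peak 22: h1:22  h2:18  h3:11  h4:0  h5:0.
Shift Activity 3→3, Activity 5→2, Activity 6→3.
Schedule Activity 1@1, Activity 2@1, Activity 3@3, Activity 4@1, Activity 5@2, Activity 6@3: h1:11  h2:10  h3:11  h4:11  h5:8 — peak 11.
Total tech-hours = 51 over 5 hours ⇒ peak ≥ ⌈51/5⌉ = 11, so 11 is optimal.

11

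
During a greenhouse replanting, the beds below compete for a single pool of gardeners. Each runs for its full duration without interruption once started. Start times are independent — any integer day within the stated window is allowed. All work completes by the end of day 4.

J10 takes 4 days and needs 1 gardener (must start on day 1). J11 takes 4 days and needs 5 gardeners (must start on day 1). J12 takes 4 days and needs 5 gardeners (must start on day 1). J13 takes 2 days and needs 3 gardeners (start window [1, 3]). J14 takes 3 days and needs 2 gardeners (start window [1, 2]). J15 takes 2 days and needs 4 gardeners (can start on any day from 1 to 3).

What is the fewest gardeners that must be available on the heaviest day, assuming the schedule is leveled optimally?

Early-start (J10@1, J11@1, J12@1, J13@1, J14@1, J15@1) gives peak 20: d1:20  d2:20  d3:13  d4:11.
Shift J15→3.
Schedule J10@1, J11@1, J12@1, J13@1, J14@1, J15@3: d1:16  d2:16  d3:17  d4:15 — peak 17.
No arrangement of the 18 feasible schedules does better.

17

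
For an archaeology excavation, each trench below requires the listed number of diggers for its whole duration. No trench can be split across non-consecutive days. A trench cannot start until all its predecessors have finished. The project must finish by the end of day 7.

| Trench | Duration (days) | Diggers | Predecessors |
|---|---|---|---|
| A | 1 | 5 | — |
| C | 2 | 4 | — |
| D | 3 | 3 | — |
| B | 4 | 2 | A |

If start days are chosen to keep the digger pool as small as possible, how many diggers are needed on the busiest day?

Early-start (A@1, C@1, D@1, B@2) gives peak 12: d1:12  d2:9  d3:5  d4:2  d5:2  d6:0  d7:0.
Shift C→2, D→4, B→4.
Schedule A@1, C@2, D@4, B@4: d1:5  d2:4  d3:4  d4:5  d5:5  d6:5  d7:2 — peak 5.
Total digger-days = 30 over 7 days ⇒ peak ≥ ⌈30/7⌉ = 5, so 5 is optimal.

5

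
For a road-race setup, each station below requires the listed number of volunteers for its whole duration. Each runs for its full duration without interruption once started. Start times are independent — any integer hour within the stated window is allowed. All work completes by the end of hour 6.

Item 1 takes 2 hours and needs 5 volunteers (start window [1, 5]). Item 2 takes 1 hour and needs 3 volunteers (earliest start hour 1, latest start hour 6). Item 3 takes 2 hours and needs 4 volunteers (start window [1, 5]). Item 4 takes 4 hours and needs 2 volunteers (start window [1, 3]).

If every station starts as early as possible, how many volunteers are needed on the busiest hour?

Early-start schedule: Item 1@1, Item 2@1, Item 3@1, Item 4@1.
Load per hour: hour 1: 14, hour 2: 11, hour 3: 2, hour 4: 2, hour 5: 0, hour 6: 0.
Peak is 14.

14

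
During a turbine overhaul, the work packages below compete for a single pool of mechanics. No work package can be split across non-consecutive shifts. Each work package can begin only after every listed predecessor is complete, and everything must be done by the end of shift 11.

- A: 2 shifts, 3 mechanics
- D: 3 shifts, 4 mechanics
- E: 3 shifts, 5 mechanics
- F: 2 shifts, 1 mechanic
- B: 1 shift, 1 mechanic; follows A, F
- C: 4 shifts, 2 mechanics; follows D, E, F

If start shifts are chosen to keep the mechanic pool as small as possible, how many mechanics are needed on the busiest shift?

Early-start (A@1, D@1, E@1, F@1, B@3, C@4) gives peak 13: s1:13  s2:13  s3:10  s4:2  s5:2  s6:2  s7:2  s8:0  s9:0  s10:0  s11:0.
Shift A→7, E→4, B→9, C→7.
Schedule A@7, D@1, E@4, F@1, B@9, C@7: s1:5  s2:5  s3:4  s4:5  s5:5  s6:5  s7:5  s8:5  s9:3  s10:2  s11:0 — peak 5.

5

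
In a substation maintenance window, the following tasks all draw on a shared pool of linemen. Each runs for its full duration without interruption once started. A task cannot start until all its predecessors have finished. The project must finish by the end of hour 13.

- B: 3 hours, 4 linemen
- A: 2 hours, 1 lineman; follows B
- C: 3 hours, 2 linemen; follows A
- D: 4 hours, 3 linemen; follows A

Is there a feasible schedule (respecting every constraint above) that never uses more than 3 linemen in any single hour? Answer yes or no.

The minimum achievable peak is 4; 3 < 4, so no feasible schedule stays within the cap.

no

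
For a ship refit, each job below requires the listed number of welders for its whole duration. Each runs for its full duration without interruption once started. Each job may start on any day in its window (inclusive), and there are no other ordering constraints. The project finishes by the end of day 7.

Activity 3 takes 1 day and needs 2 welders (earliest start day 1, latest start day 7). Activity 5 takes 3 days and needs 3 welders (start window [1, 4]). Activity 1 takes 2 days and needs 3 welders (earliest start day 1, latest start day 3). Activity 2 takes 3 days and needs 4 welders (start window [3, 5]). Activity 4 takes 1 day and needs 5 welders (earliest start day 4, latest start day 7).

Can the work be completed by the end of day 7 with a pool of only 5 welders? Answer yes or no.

The minimum achievable peak is 6; 5 < 6, so no feasible schedule stays within the cap.

no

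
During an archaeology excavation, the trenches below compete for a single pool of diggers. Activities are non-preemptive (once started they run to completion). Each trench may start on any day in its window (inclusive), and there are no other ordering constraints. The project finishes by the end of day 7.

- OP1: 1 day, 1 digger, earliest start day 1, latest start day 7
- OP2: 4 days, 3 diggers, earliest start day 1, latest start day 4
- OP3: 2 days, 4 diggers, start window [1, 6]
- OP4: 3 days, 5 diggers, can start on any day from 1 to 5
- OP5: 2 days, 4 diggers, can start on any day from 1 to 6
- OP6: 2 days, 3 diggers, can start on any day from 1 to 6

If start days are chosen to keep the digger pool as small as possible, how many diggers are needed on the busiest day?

8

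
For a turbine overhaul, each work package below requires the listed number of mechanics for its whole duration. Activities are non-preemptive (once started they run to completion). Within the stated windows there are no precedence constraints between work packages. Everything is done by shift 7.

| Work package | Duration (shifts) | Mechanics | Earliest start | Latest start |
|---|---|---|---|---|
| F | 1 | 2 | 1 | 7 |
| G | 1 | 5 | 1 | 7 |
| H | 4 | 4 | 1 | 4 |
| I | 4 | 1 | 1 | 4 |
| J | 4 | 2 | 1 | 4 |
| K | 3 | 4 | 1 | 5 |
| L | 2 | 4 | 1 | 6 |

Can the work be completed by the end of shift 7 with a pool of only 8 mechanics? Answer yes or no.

no

The minimum achievable peak is 9; 8 < 9, so no feasible schedule stays within the cap.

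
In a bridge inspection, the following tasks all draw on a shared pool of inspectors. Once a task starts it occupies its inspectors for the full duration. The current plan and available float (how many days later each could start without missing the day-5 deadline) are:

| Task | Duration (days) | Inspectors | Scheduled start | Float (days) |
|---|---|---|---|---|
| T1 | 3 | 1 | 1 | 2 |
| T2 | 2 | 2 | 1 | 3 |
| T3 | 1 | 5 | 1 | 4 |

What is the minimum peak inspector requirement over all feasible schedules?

Early-start (T1@1, T2@1, T3@1) gives peak 8: d1:8  d2:3  d3:1  d4:0  d5:0.
Shift T3→4.
Schedule T1@1, T2@1, T3@4: d1:3  d2:3  d3:1  d4:5  d5:0 — peak 5.

5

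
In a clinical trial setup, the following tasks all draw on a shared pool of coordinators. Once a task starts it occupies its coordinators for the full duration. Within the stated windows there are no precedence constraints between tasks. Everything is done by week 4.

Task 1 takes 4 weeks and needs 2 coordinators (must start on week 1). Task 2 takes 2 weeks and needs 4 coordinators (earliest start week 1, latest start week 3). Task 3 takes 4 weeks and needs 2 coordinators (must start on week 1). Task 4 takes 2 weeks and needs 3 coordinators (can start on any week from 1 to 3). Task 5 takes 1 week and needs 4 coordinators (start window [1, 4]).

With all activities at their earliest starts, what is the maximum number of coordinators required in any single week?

Early-start schedule: Task 1@1, Task 2@1, Task 3@1, Task 4@1, Task 5@1.
Load per week: week 1: 15, week 2: 11, week 3: 4, week 4: 4.
Peak is 15.

15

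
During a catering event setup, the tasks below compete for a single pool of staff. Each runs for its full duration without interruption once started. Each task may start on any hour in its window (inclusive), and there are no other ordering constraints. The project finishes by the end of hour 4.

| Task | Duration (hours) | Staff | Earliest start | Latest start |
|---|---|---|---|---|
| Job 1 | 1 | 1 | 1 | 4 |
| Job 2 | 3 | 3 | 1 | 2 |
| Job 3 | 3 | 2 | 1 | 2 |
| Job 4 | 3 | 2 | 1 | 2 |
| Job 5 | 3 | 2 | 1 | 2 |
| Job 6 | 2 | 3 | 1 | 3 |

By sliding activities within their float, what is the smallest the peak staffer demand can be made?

12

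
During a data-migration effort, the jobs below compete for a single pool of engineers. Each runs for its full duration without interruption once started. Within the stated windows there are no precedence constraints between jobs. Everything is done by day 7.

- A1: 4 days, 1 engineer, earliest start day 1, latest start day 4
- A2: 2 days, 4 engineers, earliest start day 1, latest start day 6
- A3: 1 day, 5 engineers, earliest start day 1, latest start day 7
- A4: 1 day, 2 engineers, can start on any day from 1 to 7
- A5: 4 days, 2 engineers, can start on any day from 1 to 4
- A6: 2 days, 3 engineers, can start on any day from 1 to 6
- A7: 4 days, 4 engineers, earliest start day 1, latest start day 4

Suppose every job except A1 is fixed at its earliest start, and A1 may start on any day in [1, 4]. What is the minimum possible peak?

20

A1@1: d1:21  d2:14  d3:7  d4:7  d5:0  d6:0  d7:0 → peak 21
A1@2: d1:20  d2:14  d3:7  d4:7  d5:1  d6:0  d7:0 → peak 20
A1@3: d1:20  d2:13  d3:7  d4:7  d5:1  d6:1  d7:0 → peak 20
A1@4: d1:20  d2:13  d3:6  d4:7  d5:1  d6:1  d7:1 → peak 20
Best is A1@2, peak 20.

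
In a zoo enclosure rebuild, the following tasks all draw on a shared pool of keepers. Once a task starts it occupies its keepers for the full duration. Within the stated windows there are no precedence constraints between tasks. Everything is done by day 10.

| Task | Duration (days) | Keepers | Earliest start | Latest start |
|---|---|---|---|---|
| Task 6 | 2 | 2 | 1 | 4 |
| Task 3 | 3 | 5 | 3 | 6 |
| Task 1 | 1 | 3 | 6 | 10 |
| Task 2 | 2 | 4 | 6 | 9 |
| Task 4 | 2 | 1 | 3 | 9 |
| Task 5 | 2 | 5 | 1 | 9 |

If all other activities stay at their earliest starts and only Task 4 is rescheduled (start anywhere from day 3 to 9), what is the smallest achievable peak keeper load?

7

Task 4@3: d1:7  d2:7  d3:6  d4:6  d5:5  d6:7  d7:4  d8:0  d9:0  d10:0 → peak 7
Task 4@4: d1:7  d2:7  d3:5  d4:6  d5:6  d6:7  d7:4  d8:0  d9:0  d10:0 → peak 7
Task 4@5: d1:7  d2:7  d3:5  d4:5  d5:6  d6:8  d7:4  d8:0  d9:0  d10:0 → peak 8
Task 4@6: d1:7  d2:7  d3:5  d4:5  d5:5  d6:8  d7:5  d8:0  d9:0  d10:0 → peak 8
Task 4@7: d1:7  d2:7  d3:5  d4:5  d5:5  d6:7  d7:5  d8:1  d9:0  d10:0 → peak 7
Task 4@8: d1:7  d2:7  d3:5  d4:5  d5:5  d6:7  d7:4  d8:1  d9:1  d10:0 → peak 7
Task 4@9: d1:7  d2:7  d3:5  d4:5  d5:5  d6:7  d7:4  d8:0  d9:1  d10:1 → peak 7
Best is Task 4@3, peak 7.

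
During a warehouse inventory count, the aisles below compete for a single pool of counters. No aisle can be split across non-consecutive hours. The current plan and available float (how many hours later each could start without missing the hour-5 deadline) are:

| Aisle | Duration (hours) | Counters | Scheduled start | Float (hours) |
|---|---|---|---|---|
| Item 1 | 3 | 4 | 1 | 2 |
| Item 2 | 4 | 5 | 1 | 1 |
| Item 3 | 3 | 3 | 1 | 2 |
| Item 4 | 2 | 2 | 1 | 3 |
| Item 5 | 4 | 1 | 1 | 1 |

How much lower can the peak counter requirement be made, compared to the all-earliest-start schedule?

2

Early-start peak: h1:15  h2:15  h3:13  h4:6  h5:0 ⇒ 15.
Leveled (Item 1@1, Item 2@1, Item 3@1, Item 4@4, Item 5@1): h1:13  h2:13  h3:13  h4:8  h5:2 ⇒ 13.
Reduction 15 − 13 = 2.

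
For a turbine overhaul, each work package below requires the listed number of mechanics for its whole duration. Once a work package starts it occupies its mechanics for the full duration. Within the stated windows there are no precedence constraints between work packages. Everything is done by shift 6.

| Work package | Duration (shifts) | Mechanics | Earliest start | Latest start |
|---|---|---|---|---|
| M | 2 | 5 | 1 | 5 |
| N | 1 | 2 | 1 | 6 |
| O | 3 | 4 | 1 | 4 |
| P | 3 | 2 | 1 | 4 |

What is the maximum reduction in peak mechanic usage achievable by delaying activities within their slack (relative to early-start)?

7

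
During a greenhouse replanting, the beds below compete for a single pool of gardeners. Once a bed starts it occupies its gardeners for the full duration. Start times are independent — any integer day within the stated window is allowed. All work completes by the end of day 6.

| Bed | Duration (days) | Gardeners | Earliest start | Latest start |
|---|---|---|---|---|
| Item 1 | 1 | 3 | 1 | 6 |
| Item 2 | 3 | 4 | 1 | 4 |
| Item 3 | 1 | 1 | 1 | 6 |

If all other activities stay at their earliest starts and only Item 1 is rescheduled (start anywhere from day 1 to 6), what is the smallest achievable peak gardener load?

5

Item 1@1: d1:8  d2:4  d3:4  d4:0  d5:0  d6:0 → peak 8
Item 1@2: d1:5  d2:7  d3:4  d4:0  d5:0  d6:0 → peak 7
Item 1@3: d1:5  d2:4  d3:7  d4:0  d5:0  d6:0 → peak 7
Item 1@4: d1:5  d2:4  d3:4  d4:3  d5:0  d6:0 → peak 5
Item 1@5: d1:5  d2:4  d3:4  d4:0  d5:3  d6:0 → peak 5
Item 1@6: d1:5  d2:4  d3:4  d4:0  d5:0  d6:3 → peak 5
Best is Item 1@4, peak 5.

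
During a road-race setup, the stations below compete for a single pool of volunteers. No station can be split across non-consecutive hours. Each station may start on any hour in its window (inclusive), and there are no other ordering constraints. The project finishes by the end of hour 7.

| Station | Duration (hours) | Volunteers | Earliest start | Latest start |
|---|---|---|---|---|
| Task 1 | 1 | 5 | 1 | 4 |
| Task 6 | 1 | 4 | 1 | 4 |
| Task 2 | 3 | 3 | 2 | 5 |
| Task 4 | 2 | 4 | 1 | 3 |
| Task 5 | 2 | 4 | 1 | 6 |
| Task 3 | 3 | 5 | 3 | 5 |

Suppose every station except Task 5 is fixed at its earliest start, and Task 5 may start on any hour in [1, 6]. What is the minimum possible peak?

13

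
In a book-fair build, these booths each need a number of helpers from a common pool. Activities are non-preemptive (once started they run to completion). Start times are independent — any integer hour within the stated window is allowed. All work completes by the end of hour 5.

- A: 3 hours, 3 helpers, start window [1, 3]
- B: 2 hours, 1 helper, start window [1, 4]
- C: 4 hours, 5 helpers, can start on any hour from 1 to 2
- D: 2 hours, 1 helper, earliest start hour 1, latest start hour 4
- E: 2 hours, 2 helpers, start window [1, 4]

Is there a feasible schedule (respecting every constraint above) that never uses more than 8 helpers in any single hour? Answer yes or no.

no

The minimum achievable peak is 9; 8 < 9, so no feasible schedule stays within the cap.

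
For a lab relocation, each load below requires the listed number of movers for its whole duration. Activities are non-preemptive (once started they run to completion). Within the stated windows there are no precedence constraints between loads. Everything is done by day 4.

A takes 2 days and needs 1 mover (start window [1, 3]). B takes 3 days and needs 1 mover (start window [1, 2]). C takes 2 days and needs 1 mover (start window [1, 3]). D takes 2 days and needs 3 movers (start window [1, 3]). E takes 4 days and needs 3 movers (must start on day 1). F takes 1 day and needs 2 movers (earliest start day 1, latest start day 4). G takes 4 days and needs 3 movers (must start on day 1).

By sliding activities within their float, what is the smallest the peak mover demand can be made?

10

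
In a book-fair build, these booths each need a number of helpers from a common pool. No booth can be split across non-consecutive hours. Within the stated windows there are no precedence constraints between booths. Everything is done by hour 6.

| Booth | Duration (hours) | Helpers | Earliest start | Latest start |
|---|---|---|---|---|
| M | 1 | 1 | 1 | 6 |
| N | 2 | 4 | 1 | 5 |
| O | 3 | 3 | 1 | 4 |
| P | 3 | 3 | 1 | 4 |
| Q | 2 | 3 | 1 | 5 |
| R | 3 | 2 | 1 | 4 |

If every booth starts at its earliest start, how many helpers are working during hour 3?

8

At early start, hour 3 has: O, P, R.
Demand: 3 + 3 + 2 = 8.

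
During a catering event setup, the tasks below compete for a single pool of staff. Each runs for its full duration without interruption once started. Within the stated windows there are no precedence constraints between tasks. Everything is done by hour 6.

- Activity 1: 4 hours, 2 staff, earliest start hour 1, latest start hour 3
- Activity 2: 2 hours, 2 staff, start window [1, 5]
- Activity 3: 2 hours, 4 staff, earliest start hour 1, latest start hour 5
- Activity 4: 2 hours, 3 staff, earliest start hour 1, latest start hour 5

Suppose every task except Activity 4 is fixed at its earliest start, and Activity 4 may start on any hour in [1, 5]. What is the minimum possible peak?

8

Activity 4@1: h1:11  h2:11  h3:2  h4:2  h5:0  h6:0 → peak 11
Activity 4@2: h1:8  h2:11  h3:5  h4:2  h5:0  h6:0 → peak 11
Activity 4@3: h1:8  h2:8  h3:5  h4:5  h5:0  h6:0 → peak 8
Activity 4@4: h1:8  h2:8  h3:2  h4:5  h5:3  h6:0 → peak 8
Activity 4@5: h1:8  h2:8  h3:2  h4:2  h5:3  h6:3 → peak 8
Best is Activity 4@3, peak 8.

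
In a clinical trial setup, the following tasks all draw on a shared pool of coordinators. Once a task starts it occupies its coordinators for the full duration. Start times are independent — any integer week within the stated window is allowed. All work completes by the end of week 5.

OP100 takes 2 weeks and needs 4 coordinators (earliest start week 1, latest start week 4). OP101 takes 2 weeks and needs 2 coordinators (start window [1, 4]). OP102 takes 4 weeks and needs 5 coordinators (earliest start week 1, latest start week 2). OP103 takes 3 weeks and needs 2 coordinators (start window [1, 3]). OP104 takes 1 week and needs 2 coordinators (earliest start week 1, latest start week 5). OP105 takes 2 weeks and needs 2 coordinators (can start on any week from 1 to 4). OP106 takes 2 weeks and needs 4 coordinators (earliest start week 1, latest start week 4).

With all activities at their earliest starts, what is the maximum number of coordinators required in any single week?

Early-start schedule: OP100@1, OP101@1, OP102@1, OP103@1, OP104@1, OP105@1, OP106@1.
Load per week: week 1: 21, week 2: 19, week 3: 7, week 4: 5, week 5: 0.
Peak is 21.

21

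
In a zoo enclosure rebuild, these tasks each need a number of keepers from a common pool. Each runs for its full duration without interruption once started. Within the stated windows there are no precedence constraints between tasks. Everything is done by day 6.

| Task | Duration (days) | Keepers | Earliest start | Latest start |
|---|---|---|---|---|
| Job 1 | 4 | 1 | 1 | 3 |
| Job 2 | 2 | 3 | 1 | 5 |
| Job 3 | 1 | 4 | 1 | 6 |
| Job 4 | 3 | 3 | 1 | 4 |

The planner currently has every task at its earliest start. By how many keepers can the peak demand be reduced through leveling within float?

Early-start peak: d1:11  d2:7  d3:4  d4:1  d5:0  d6:0 ⇒ 11.
Leveled (Job 1@1, Job 2@1, Job 3@6, Job 4@3): d1:4  d2:4  d3:4  d4:4  d5:3  d6:4 ⇒ 4.
Reduction 11 − 4 = 7.

7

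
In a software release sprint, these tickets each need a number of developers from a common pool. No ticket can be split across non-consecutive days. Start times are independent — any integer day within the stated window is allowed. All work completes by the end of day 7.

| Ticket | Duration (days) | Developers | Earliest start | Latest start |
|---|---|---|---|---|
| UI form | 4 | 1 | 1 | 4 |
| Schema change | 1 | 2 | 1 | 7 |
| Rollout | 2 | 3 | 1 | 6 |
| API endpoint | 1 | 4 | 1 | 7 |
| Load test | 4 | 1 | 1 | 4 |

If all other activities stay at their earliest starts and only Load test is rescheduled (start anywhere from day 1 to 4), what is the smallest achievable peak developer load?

10

Load test@1: d1:11  d2:5  d3:2  d4:2  d5:0  d6:0  d7:0 → peak 11
Load test@2: d1:10  d2:5  d3:2  d4:2  d5:1  d6:0  d7:0 → peak 10
Load test@3: d1:10  d2:4  d3:2  d4:2  d5:1  d6:1  d7:0 → peak 10
Load test@4: d1:10  d2:4  d3:1  d4:2  d5:1  d6:1  d7:1 → peak 10
Best is Load test@2, peak 10.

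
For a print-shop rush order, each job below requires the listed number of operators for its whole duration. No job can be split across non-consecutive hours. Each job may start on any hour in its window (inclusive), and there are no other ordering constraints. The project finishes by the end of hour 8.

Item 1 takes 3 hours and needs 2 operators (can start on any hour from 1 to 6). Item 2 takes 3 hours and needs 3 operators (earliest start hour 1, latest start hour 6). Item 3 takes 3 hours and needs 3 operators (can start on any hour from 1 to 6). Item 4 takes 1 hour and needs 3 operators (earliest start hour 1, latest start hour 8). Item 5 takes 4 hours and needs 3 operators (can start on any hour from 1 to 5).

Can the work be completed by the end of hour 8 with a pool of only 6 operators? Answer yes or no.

yes

Schedule Item 1@1, Item 2@1, Item 3@4, Item 4@4, Item 5@5: h1:5  h2:5  h3:5  h4:6  h5:6  h6:6  h7:3  h8:3 — peak 6 ≤ 6.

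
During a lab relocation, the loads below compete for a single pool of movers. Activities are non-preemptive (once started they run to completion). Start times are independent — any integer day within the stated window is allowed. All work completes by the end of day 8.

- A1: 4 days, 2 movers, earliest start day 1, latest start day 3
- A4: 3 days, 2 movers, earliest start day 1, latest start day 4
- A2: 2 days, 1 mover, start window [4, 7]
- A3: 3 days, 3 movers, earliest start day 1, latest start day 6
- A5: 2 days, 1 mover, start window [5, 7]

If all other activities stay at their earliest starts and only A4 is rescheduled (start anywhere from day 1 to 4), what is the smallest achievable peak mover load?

A4@1: d1:7  d2:7  d3:7  d4:3  d5:2  d6:1  d7:0  d8:0 → peak 7
A4@2: d1:5  d2:7  d3:7  d4:5  d5:2  d6:1  d7:0  d8:0 → peak 7
A4@3: d1:5  d2:5  d3:7  d4:5  d5:4  d6:1  d7:0  d8:0 → peak 7
A4@4: d1:5  d2:5  d3:5  d4:5  d5:4  d6:3  d7:0  d8:0 → peak 5
Best is A4@4, peak 5.

5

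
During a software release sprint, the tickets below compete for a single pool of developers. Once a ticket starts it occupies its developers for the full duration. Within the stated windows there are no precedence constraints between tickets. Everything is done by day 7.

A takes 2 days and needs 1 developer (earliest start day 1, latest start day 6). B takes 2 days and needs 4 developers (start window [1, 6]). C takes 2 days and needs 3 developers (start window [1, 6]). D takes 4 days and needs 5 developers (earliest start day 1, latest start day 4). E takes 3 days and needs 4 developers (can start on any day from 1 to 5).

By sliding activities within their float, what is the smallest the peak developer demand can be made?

Early-start (A@1, B@1, C@1, D@1, E@1) gives peak 17: d1:17  d2:17  d3:9  d4:5  d5:0  d6:0  d7:0.
Shift B→5, C→3, E→5.
Schedule A@1, B@5, C@3, D@1, E@5: d1:6  d2:6  d3:8  d4:8  d5:8  d6:8  d7:4 — peak 8.

8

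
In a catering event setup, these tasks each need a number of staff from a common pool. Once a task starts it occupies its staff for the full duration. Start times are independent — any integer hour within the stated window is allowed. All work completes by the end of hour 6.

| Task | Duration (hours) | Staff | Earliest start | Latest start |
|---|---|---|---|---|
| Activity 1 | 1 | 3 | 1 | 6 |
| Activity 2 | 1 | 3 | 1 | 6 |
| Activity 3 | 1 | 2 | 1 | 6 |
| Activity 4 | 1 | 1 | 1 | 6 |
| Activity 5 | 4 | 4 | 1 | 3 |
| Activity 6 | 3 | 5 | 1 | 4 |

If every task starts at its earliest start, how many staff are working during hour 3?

At early start, hour 3 has: Activity 5, Activity 6.
Demand: 4 + 5 = 9.

9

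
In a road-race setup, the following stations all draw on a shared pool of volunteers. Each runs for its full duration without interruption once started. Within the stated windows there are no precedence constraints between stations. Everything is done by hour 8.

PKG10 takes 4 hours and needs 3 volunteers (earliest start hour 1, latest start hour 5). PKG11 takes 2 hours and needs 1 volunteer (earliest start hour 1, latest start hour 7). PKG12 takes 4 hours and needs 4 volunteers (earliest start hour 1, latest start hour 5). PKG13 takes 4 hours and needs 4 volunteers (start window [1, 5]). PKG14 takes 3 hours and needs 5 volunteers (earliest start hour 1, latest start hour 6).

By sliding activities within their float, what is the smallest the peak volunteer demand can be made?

Early-start (PKG10@1, PKG11@1, PKG12@1, PKG13@1, PKG14@1) gives peak 17: h1:17  h2:17  h3:16  h4:11  h5:0  h6:0  h7:0  h8:0.
Shift PKG13→5, PKG14→5.
Schedule PKG10@1, PKG11@1, PKG12@1, PKG13@5, PKG14@5: h1:8  h2:8  h3:7  h4:7  h5:9  h6:9  h7:9  h8:4 — peak 9.

9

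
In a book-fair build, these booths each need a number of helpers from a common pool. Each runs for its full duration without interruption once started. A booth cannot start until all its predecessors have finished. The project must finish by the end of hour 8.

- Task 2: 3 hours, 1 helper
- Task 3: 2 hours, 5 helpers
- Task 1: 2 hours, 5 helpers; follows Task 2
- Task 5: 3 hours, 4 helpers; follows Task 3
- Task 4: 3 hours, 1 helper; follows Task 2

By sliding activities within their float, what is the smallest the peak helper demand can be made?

Early-start (Task 2@1, Task 3@1, Task 1@4, Task 5@3, Task 4@4) gives peak 10: h1:6  h2:6  h3:5  h4:10  h5:10  h6:1  h7:0  h8:0.
Shift Task 5→6.
Schedule Task 2@1, Task 3@1, Task 1@4, Task 5@6, Task 4@4: h1:6  h2:6  h3:1  h4:6  h5:6  h6:5  h7:4  h8:4 — peak 6.

6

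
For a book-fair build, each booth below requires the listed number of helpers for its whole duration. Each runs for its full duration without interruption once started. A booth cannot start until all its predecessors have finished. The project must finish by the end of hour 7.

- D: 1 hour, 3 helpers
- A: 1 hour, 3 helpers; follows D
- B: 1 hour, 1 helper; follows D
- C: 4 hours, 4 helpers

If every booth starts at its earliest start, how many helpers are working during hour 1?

At early start, hour 1 has: D, C.
Demand: 3 + 4 = 7.

7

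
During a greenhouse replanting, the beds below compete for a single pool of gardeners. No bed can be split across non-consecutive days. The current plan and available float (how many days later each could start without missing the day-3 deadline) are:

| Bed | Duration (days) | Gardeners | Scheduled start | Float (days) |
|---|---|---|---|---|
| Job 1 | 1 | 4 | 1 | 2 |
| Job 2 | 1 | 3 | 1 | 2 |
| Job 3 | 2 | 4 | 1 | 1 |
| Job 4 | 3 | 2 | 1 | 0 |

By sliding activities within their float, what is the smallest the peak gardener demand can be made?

Early-start (Job 1@1, Job 2@1, Job 3@1, Job 4@1) gives peak 13: d1:13  d2:6  d3:2.
Shift Job 3→2.
Schedule Job 1@1, Job 2@1, Job 3@2, Job 4@1: d1:9  d2:6  d3:6 — peak 9.
No arrangement of the 18 feasible schedules does better.

9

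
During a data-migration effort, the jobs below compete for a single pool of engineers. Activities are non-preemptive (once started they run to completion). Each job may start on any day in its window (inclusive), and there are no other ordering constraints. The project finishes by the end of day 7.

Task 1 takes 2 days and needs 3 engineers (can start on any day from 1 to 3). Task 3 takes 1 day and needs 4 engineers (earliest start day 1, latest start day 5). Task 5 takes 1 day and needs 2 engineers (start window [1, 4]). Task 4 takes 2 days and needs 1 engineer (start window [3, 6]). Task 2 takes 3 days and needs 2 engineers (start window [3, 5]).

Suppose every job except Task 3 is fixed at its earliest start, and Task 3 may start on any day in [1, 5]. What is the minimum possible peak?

6

Task 3@1: d1:9  d2:3  d3:3  d4:3  d5:2  d6:0  d7:0 → peak 9
Task 3@2: d1:5  d2:7  d3:3  d4:3  d5:2  d6:0  d7:0 → peak 7
Task 3@3: d1:5  d2:3  d3:7  d4:3  d5:2  d6:0  d7:0 → peak 7
Task 3@4: d1:5  d2:3  d3:3  d4:7  d5:2  d6:0  d7:0 → peak 7
Task 3@5: d1:5  d2:3  d3:3  d4:3  d5:6  d6:0  d7:0 → peak 6
Best is Task 3@5, peak 6.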